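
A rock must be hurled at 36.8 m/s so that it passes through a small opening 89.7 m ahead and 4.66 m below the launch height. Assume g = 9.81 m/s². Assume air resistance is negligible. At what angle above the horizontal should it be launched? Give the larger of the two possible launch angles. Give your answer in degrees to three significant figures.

Trajectory: y = x tanθ − g x² (1 + tan²θ)/(2v₀²). With x = 89.7, y = −4.66, v₀ = 36.8, g = 9.81:
29.14 tan²θ − 89.7 tanθ + (24.48) = 0.
tanθ = [89.7 ± √(89.7² − 4 × 29.14 × (24.48))] / (2 × 29.14) = (89.7 ± 72.06) / 58.29, giving tanθ = 0.3027 or 2.775.
θ = 16.84° or 70.18°; the larger is 70.18°.

70.2°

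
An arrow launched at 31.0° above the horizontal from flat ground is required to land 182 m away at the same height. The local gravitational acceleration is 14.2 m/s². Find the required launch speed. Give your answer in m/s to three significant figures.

On level ground R = v₀² sin 2θ / g ⇒ v₀ = √(gR / sin 2θ).
v₀ = √(14.2 × 182 / sin 62.00°) = √(2584 / 0.8829) = √2927.0 = 54.10 m/s.

54.1 m/s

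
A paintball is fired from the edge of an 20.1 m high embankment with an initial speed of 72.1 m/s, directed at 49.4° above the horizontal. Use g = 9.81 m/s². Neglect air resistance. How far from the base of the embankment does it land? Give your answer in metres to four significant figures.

540.4 m

vₓ = 72.10 cos 49.4° = 46.92 m/s; v_y0 = 72.10 sin 49.4° = 54.74 m/s.
Vertical motion (up positive, ground at y = 0): 4.905 t² − (54.74) t − 20.1 = 0, so t = (54.74 + √(54.74² + 2·9.81·20.1)) / 9.81 = (54.74 + 58.23) / 9.81 = 11.52 s.
Horizontal distance: R = vₓ t = 46.92 × 11.52 = 540.4 m.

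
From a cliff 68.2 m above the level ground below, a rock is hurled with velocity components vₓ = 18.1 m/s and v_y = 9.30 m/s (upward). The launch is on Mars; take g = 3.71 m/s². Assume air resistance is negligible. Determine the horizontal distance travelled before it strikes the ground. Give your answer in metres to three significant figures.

With up positive and y = 0 at the ground: y(t) = 68.2 + (9.300) t − 1.855 t². Setting y = 0 and taking the positive root: t = [9.300 + √(9.300² + 2·3.71·68.2)] / 3.71 = (9.300 + 24.34) / 3.71 = 9.068 s.
Horizontal distance: R = vₓ t = 18.10 × 9.068 = 164.1 m.

164 m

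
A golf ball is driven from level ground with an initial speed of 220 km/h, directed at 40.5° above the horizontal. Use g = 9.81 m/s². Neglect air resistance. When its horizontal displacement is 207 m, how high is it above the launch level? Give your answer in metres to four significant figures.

Convert: 220 km/h = 220/3.6 = 61.11 m/s.
Horizontal component vₓ = 61.11 cos 40.5° = 46.47 m/s; vertical v_y0 = 61.11 sin 40.5° = 39.69 m/s.
x = vₓ t ⇒ t = 207/46.47 = 4.455 s.
Height: y = v_y0 t − ½ g t² = 39.69 × 4.455 − 4.905 × 4.455² = 176.8 − 97.33 = 79.46 m.

79.46 m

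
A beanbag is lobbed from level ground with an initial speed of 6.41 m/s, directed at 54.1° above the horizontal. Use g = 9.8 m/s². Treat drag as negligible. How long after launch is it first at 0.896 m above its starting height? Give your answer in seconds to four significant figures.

Components: vₓ = 6.410 cos 54.1° = 3.759 m/s, v_y0 = 6.410 sin 54.1° = 5.192 m/s.
Height y(t) = 5.192 t − 4.900 t² = 0.896 gives 4.900 t² − 5.192 t + 0.896 = 0.
t = [5.192 ± √(5.192² − 2·9.80·0.896)] / 9.80 = (5.192 ± 3.066) / 9.80, so t = 0.2170 s or t = 0.8427 s.
The first (ascending) time is 0.2170 s.

0.2170 s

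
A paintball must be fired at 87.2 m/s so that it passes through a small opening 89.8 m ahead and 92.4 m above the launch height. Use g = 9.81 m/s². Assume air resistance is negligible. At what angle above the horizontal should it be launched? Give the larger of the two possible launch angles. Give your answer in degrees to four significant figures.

Trajectory: y = x tanθ − g x² (1 + tan²θ)/(2v₀²). With x = 89.8, y = 92.4, v₀ = 87.2, g = 9.81:
5.202 tan²θ − 89.8 tanθ + (97.60) = 0.
tanθ = [89.8 ± √(89.8² − 4 × 5.202 × (97.60))] / (2 × 5.202) = (89.8 ± 77.67) / 10.40, giving tanθ = 1.166 or 16.10.
θ = 49.37° or 86.45°; the larger is 86.45°.

86.45°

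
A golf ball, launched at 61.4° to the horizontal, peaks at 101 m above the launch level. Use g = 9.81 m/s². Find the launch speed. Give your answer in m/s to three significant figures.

50.7 m/s

At the peak v_y = 0, so v_y0 = √(2gH) = √(2 × 9.81 × 101) = 44.52 m/s.
v_y0 = v₀ sin θ ⇒ v₀ = 44.52 / sin 61.4° = 50.70 m/s.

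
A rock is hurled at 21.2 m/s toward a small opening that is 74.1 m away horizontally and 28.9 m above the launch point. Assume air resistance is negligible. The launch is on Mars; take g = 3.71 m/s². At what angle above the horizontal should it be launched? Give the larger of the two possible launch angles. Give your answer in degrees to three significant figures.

66.2°

Trajectory: y = x tanθ − g x² (1 + tan²θ)/(2v₀²). With x = 74.1, y = 28.9, v₀ = 21.2, g = 3.71:
22.66 tan²θ − 74.1 tanθ + (51.56) = 0.
tanθ = [74.1 ± √(74.1² − 4 × 22.66 × (51.56))] / (2 × 22.66) = (74.1 ± 28.58) / 45.33, giving tanθ = 1.004 or 2.265.
θ = 45.12° or 66.18°; the larger is 66.18°.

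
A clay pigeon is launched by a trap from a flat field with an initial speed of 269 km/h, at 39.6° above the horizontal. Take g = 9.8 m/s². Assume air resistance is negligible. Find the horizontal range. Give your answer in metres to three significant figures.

Convert: 269 km/h = 269/3.6 = 74.72 m/s.
Resolve: vₓ = 74.72 cos 39.6° = 57.57 m/s and v_y0 = 74.72 sin 39.6° = 47.63 m/s.
Time aloft: T = 2 v_y0 / g = 2 × 47.63 / 9.80 = 9.720 s.
Range: R = vₓ T = 57.57 × 9.720 = 559.6 m.

560 m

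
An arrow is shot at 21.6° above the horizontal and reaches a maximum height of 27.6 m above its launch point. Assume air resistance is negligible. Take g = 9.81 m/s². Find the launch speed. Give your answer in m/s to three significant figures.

At the peak v_y = 0, so v_y0 = √(2gH) = √(2 × 9.81 × 27.6) = 23.27 m/s.
v_y0 = v₀ sin θ ⇒ v₀ = 23.27 / sin 21.6° = 63.21 m/s.

63.2 m/s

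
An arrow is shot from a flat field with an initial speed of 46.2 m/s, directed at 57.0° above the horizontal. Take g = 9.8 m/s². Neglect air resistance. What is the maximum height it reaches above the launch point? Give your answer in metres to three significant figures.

76.6 m

Components: vₓ = 46.20 cos 57.0° = 25.16 m/s, v_y0 = 46.20 sin 57.0° = 38.75 m/s.
Maximum height: H = v_y0² / (2g) = 38.75² / (2 × 9.80) = 76.60 m.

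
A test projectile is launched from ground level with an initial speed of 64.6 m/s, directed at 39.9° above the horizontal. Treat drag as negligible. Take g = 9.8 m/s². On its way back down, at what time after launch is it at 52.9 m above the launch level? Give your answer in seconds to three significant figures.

Components: vₓ = 64.60 cos 39.9° = 49.56 m/s, v_y0 = 64.60 sin 39.9° = 41.44 m/s.
Set y = v_y0 t − ½ g t² = 52.9: 4.900 t² − 41.44 t + 52.9 = 0.
Quadratic formula: t = (41.44 ± √680.24) / 9.80 = (41.44 ± 26.08) / 9.80 → t = 1.567 s or 6.890 s.
The descending-branch root is 6.890 s.

6.89 s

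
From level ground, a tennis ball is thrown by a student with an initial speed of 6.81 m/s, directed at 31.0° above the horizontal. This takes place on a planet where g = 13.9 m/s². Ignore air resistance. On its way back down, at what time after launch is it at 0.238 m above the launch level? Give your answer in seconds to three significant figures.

Resolve: vₓ = 6.810 cos 31.0° = 5.837 m/s and v_y0 = 6.810 sin 31.0° = 3.507 m/s.
Height y(t) = 3.507 t − 6.950 t² = 0.238 gives 6.950 t² − 3.507 t + 0.238 = 0.
t = [3.507 ± √(3.507² − 2·13.9·0.238)] / 13.9 = (3.507 ± 2.384) / 13.9, so t = 0.08079 s or t = 0.4239 s.
The descending-branch root is 0.4239 s.

0.424 s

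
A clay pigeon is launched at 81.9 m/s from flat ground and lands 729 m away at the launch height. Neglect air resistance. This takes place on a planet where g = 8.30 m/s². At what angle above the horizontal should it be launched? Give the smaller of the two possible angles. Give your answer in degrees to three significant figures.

32.2°

From R = (v₀²/g) sin 2θ: sin 2θ = 8.30 × 729 / 6707.6 = 0.9021.
2θ = 64.43° or 180° − 64.43° = 115.6°, so θ = 32.22° or 57.78°.
The smaller angle is 32.22°.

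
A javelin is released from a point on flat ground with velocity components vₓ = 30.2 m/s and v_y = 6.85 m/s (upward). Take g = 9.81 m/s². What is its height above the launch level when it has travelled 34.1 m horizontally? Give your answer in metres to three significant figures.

1.48 m

At x = 34.1 m, t = x/vₓ = 34.1/30.20 = 1.129 s.
Height: y = v_y0 t − ½ g t² = 6.850 × 1.129 − 4.905 × 1.129² = 7.735 − 6.254 = 1.481 m.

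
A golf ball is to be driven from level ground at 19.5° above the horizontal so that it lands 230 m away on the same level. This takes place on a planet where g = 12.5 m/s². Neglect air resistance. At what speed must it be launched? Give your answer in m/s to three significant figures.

67.6 m/s

Level-ground range: R = v₀² sin(2θ)/g, so v₀ = √(gR / sin 2θ).
v₀ = √(12.5 × 230 / sin 39.00°) = √(2875 / 0.6293) = √4568.4 = 67.59 m/s.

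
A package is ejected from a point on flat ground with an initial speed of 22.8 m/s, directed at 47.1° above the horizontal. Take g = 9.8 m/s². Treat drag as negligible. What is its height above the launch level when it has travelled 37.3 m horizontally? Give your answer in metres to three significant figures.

Horizontal component vₓ = 22.80 cos 47.1° = 15.52 m/s; vertical v_y0 = 22.80 sin 47.1° = 16.70 m/s.
x = vₓ t ⇒ t = 37.3/15.52 = 2.403 s.
Height: y = v_y0 t − ½ g t² = 16.70 × 2.403 − 4.900 × 2.403² = 40.14 − 28.30 = 11.84 m.

11.8 m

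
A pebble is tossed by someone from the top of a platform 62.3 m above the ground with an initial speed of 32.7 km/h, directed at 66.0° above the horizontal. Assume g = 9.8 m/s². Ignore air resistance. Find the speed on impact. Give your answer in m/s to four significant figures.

Convert: 32.7 km/h = 32.7/3.6 = 9.083 m/s.
Horizontal component vₓ = 9.083 cos 66.0° = 3.695 m/s; vertical v_y0 = 9.083 sin 66.0° = 8.298 m/s.
With up positive and y = 0 at the ground: y(t) = 62.3 + (8.298) t − 4.900 t². Setting y = 0 and taking the positive root: t = [8.298 + √(8.298² + 2·9.80·62.3)] / 9.80 = (8.298 + 35.92) / 9.80 = 4.512 s.
Vertical velocity at impact: v_y = v_y0 − g t = 8.298 − 9.80 × 4.512 = −35.92 m/s.
Speed: |v| = √(vₓ² + v_y²) = √(3.695² + 35.92²) = 36.11 m/s.

36.11 m/s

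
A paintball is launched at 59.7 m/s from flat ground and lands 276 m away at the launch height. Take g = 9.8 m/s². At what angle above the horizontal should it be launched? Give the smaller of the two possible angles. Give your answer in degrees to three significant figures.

24.7°

R = v₀² sin 2θ / g gives sin 2θ = gR/v₀² = 9.80·276/59.7² = 0.7589.
2θ = 49.37° or 180° − 49.37° = 130.6°, so θ = 24.68° or 65.32°.
The smaller angle is 24.68°.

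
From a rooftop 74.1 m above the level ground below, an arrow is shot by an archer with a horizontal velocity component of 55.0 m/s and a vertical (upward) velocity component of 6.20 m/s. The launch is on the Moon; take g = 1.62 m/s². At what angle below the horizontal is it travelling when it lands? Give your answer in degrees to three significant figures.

16.9°

Vertical motion (up positive, ground at y = 0): 0.8100 t² − (6.200) t − 74.1 = 0, so t = (6.200 + √(6.200² + 2·1.62·74.1)) / 1.62 = (6.200 + 16.69) / 1.62 = 14.13 s.
At impact: v_y = v_y0 − g t = −16.69 m/s; vₓ = 55.00 m/s.
Angle below horizontal: arctan(|v_y|/vₓ) = arctan(16.69/55.00) = 16.88°.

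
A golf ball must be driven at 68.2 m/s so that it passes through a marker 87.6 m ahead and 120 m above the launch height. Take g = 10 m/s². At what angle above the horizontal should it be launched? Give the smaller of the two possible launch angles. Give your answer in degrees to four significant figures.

60.31°

Trajectory: y = x tanθ − g x² (1 + tan²θ)/(2v₀²). With x = 87.6, y = 120, v₀ = 68.2, g = 10.0:
8.249 tan²θ − 87.6 tanθ + (128.2) = 0.
tanθ = [87.6 ± √(87.6² − 4 × 8.249 × (128.2))] / (2 × 8.249) = (87.6 ± 58.67) / 16.50, giving tanθ = 1.754 or 8.866.
θ = 60.31° or 83.56°; the smaller is 60.31°.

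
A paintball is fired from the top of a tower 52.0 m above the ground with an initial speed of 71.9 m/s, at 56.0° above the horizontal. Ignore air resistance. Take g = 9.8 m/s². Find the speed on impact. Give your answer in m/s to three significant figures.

Resolve: vₓ = 71.90 cos 56.0° = 40.21 m/s and v_y0 = 71.90 sin 56.0° = 59.61 m/s.
With up positive and y = 0 at the ground: y(t) = 52.0 + (59.61) t − 4.900 t². Setting y = 0 and taking the positive root: t = [59.61 + √(59.61² + 2·9.80·52.0)] / 9.80 = (59.61 + 67.62) / 9.80 = 12.98 s.
Vertical velocity at impact: v_y = v_y0 − g t = 59.61 − 9.80 × 12.98 = −67.62 m/s.
Speed: |v| = √(vₓ² + v_y²) = √(40.21² + 67.62²) = 78.67 m/s.

78.7 m/s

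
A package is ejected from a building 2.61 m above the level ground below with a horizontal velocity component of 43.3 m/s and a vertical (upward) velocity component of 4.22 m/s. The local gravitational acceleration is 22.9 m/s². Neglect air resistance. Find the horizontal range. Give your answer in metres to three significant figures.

The projectile lands when y = 2.61 + (4.220) t − ½·22.9·t² = 0. Positive root: t = (4.220 + √(4.220² + 2·22.9·2.61)) / 22.9 = (4.220 + 11.72) / 22.9 = 0.6960 s.
Horizontal distance: R = vₓ t = 43.30 × 0.6960 = 30.14 m.

30.1 m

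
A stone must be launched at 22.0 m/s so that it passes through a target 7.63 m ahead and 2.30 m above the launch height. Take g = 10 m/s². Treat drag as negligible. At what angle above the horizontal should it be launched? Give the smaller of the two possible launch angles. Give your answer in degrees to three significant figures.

21.4°

Trajectory: y = x tanθ − g x² (1 + tan²θ)/(2v₀²). With x = 7.63, y = 2.30, v₀ = 22.0, g = 10.0:
0.6014 tan²θ − 7.63 tanθ + (2.901) = 0.
tanθ = [7.63 ± √(7.63² − 4 × 0.6014 × (2.901))] / (2 × 0.6014) = (7.63 ± 7.158) / 1.203, giving tanθ = 0.3924 or 12.29.
θ = 21.43° or 85.35°; the smaller is 21.43°.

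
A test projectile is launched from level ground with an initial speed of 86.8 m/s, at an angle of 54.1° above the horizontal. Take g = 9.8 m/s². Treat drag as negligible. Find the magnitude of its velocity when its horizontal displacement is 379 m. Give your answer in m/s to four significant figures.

vₓ = 86.80 cos 54.1° = 50.90 m/s; v_y0 = 86.80 sin 54.1° = 70.31 m/s.
At x = 379 m, t = x/vₓ = 379/50.90 = 7.446 s.
Vertical velocity there: v_y = v_y0 − g t = 70.31 − 9.80 × 7.446 = −2.663 m/s.
Speed: √(vₓ² + v_y²) = √(50.90² + 2.663²) = 50.97 m/s.

50.97 m/s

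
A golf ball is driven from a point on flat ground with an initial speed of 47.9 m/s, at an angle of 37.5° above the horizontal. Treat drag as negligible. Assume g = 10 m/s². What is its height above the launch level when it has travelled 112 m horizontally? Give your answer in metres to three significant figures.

Horizontal component vₓ = 47.90 cos 37.5° = 38.00 m/s; vertical v_y0 = 47.90 sin 37.5° = 29.16 m/s.
Time to reach x = 112 m: t = x/vₓ = 112/38.00 = 2.947 s.
Height: y = v_y0 t − ½ g t² = 29.16 × 2.947 − 5.000 × 2.947² = 85.94 − 43.43 = 42.51 m.

42.5 m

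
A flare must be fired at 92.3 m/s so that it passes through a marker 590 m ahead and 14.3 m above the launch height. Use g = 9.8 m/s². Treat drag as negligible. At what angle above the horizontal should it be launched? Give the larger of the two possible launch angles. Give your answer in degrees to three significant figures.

68.4°

Trajectory: y = x tanθ − g x² (1 + tan²θ)/(2v₀²). With x = 590, y = 14.3, v₀ = 92.3, g = 9.80:
200.2 tan²θ − 590 tanθ + (214.5) = 0.
tanθ = [590 ± √(590² − 4 × 200.2 × (214.5))] / (2 × 200.2) = (590 ± 419.9) / 400.4, giving tanθ = 0.4248 or 2.522.
θ = 23.02° or 68.37°; the larger is 68.37°.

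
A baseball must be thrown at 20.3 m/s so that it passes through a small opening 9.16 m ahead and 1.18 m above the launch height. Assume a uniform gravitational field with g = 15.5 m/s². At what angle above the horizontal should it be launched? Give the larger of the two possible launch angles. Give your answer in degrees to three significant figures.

Trajectory: y = x tanθ − g x² (1 + tan²θ)/(2v₀²). With x = 9.16, y = 1.18, v₀ = 20.3, g = 15.5:
1.578 tan²θ − 9.16 tanθ + (2.758) = 0.
tanθ = [9.16 ± √(9.16² − 4 × 1.578 × (2.758))] / (2 × 1.578) = (9.16 ± 8.155) / 3.156, giving tanθ = 0.3186 or 5.486.
θ = 17.67° or 79.67°; the larger is 79.67°.

79.7°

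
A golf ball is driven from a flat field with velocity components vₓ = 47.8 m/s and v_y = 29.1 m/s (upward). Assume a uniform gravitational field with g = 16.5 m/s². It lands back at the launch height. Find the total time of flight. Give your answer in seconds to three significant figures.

3.53 s

Time of flight on level ground: T = 2 v_y0 / g = 2 × 29.10 / 16.5 = 3.527 s.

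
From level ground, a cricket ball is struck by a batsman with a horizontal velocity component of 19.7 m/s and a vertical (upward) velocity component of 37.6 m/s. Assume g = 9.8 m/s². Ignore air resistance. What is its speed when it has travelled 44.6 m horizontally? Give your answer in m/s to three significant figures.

25.0 m/s

x = vₓ t ⇒ t = 44.6/19.70 = 2.264 s.
Vertical velocity there: v_y = v_y0 − g t = 37.60 − 9.80 × 2.264 = 15.41 m/s.
Speed: √(vₓ² + v_y²) = √(19.70² + 15.41²) = 25.01 m/s.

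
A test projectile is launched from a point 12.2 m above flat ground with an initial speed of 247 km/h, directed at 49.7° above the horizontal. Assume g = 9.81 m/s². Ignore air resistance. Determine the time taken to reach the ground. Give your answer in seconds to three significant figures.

10.9 s

Convert: 247 km/h = 247/3.6 = 68.61 m/s.
Horizontal component vₓ = 68.61 cos 49.7° = 44.38 m/s; vertical v_y0 = 68.61 sin 49.7° = 52.33 m/s.
With up positive and y = 0 at the ground: y(t) = 12.2 + (52.33) t − 4.905 t². Setting y = 0 and taking the positive root: t = [52.33 + √(52.33² + 2·9.81·12.2)] / 9.81 = (52.33 + 54.57) / 9.81 = 10.90 s.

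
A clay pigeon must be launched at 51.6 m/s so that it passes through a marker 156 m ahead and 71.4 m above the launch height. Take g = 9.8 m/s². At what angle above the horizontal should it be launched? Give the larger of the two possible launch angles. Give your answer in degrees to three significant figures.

Trajectory: y = x tanθ − g x² (1 + tan²θ)/(2v₀²). With x = 156, y = 71.4, v₀ = 51.6, g = 9.80:
44.79 tan²θ − 156 tanθ + (116.2) = 0.
tanθ = [156 ± √(156² − 4 × 44.79 × (116.2))] / (2 × 44.79) = (156 ± 59.34) / 89.57, giving tanθ = 1.079 or 2.404.
θ = 47.18° or 67.42°; the larger is 67.42°.

67.4°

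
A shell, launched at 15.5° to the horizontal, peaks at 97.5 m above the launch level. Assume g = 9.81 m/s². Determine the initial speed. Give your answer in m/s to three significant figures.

164 m/s

At the peak v_y = 0, so v_y0 = √(2gH) = √(2 × 9.81 × 97.5) = 43.74 m/s.
v_y0 = v₀ sin θ ⇒ v₀ = 43.74 / sin 15.5° = 163.7 m/s.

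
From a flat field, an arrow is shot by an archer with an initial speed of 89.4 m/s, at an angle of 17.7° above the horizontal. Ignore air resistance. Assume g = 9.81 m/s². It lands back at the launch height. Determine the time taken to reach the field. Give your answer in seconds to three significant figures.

vₓ = 89.40 cos 17.7° = 85.17 m/s; v_y0 = 89.40 sin 17.7° = 27.18 m/s.
Landing at launch height ⇒ T = 2 v_y0 / g = 2 × 27.18 / 9.81 = 5.541 s.

5.54 s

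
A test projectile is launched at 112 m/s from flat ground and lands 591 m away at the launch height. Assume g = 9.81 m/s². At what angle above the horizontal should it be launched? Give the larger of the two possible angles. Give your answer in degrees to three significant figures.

76.2°

Level-ground range R = v₀² sin(2θ)/g ⇒ sin(2θ) = gR/v₀² = 9.81 × 591 / 112² = 0.4622.
2θ = 27.53° or 180° − 27.53° = 152.5°, so θ = 13.76° or 76.24°.
The larger angle is 76.24°.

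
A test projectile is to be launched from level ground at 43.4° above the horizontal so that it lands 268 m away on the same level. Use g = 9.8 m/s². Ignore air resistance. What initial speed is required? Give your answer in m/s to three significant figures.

Level-ground range: R = v₀² sin(2θ)/g, so v₀ = √(gR / sin 2θ).
v₀ = √(9.80 × 268 / sin 86.80°) = √(2626 / 0.9984) = √2630.5 = 51.29 m/s.

51.3 m/s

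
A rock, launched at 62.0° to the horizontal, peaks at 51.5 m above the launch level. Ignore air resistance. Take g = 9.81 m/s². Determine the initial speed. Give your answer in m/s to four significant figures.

At the peak v_y = 0, so v_y0 = √(2gH) = √(2 × 9.81 × 51.5) = 31.79 m/s.
v_y0 = v₀ sin θ ⇒ v₀ = 31.79 / sin 62.0° = 36.00 m/s.

36.00 m/s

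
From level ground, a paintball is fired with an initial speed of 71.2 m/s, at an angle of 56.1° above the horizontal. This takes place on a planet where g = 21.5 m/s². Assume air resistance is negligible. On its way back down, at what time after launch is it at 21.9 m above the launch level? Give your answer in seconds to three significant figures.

5.10 s

Resolve: vₓ = 71.20 cos 56.1° = 39.71 m/s and v_y0 = 71.20 sin 56.1° = 59.10 m/s.
Height y(t) = 59.10 t − 10.75 t² = 21.9 gives 10.75 t² − 59.10 t + 21.9 = 0.
t = [59.10 ± √(59.10² − 2·21.5·21.9)] / 21.5 = (59.10 ± 50.50) / 21.5, so t = 0.3996 s or t = 5.098 s.
The descending-branch root is 5.098 s.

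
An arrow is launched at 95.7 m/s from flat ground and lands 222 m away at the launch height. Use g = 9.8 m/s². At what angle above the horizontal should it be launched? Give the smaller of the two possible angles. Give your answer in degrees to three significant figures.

R = v₀² sin 2θ / g gives sin 2θ = gR/v₀² = 9.80·222/95.7² = 0.2376.
2θ = 13.74° or 180° − 13.74° = 166.3°, so θ = 6.871° or 83.13°.
The smaller angle is 6.871°.

6.87°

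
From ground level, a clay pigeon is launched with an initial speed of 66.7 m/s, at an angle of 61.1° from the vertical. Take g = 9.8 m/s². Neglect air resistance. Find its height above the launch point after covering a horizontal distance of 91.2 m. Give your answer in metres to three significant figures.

Horizontal component vₓ = 66.70 sin 61.1° = 58.39 m/s; vertical v_y0 = 66.70 cos 61.1° = 32.23 m/s.
x = vₓ t ⇒ t = 91.2/58.39 = 1.562 s.
Height: y = v_y0 t − ½ g t² = 32.23 × 1.562 − 4.900 × 1.562² = 50.35 − 11.95 = 38.39 m.

38.4 m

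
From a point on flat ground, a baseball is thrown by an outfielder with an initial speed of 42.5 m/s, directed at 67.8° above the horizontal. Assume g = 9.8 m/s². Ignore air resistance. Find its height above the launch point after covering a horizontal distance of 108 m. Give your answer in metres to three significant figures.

Components: vₓ = 42.50 cos 67.8° = 16.06 m/s, v_y0 = 42.50 sin 67.8° = 39.35 m/s.
At x = 108 m, t = x/vₓ = 108/16.06 = 6.726 s.
Height: y = v_y0 t − ½ g t² = 39.35 × 6.726 − 4.900 × 6.726² = 264.6 − 221.6 = 43.01 m.

43.0 m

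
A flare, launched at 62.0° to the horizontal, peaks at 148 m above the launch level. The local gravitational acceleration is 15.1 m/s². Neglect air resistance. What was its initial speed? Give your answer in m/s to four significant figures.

At the peak v_y = 0, so v_y0 = √(2gH) = √(2 × 15.1 × 148) = 66.86 m/s.
v_y0 = v₀ sin θ ⇒ v₀ = 66.86 / sin 62.0° = 75.72 m/s.

75.72 m/s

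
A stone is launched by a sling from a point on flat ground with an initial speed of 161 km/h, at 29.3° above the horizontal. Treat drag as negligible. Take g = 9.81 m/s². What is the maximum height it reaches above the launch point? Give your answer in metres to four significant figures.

24.41 m

Convert: 161 km/h = 161/3.6 = 44.72 m/s.
Components: vₓ = 44.72 cos 29.3° = 39.00 m/s, v_y0 = 44.72 sin 29.3° = 21.89 m/s.
At the apex v_y = 0, so H = v_y0²/(2g) = 21.89²/19.62 = 24.41 m.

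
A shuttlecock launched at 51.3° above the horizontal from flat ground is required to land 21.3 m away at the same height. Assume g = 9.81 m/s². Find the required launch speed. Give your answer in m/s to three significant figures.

Level-ground range: R = v₀² sin(2θ)/g, so v₀ = √(gR / sin 2θ).
v₀ = √(9.81 × 21.3 / sin 102.6°) = √(209.0 / 0.9759) = √214.11 = 14.63 m/s.

14.6 m/s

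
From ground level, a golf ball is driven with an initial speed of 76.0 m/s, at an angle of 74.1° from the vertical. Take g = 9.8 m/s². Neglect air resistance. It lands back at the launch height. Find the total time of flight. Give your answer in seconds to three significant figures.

4.25 s

Components: vₓ = 76.00 sin 74.1° = 73.09 m/s, v_y0 = 76.00 cos 74.1° = 20.82 m/s.
Time of flight on level ground: T = 2 v_y0 / g = 2 × 20.82 / 9.80 = 4.249 s.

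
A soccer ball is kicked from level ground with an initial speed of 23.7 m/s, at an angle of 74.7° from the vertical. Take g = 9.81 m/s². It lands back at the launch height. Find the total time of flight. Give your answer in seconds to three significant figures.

Components: vₓ = 23.70 sin 74.7° = 22.86 m/s, v_y0 = 23.70 cos 74.7° = 6.254 m/s.
Landing at launch height ⇒ T = 2 v_y0 / g = 2 × 6.254 / 9.81 = 1.275 s.

1.27 s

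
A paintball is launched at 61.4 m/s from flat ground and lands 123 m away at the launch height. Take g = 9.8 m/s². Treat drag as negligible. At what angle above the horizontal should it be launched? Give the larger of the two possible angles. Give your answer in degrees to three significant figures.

Level-ground range R = v₀² sin(2θ)/g ⇒ sin(2θ) = gR/v₀² = 9.80 × 123 / 61.4² = 0.3197.
2θ = 18.65° or 180° − 18.65° = 161.4°, so θ = 9.324° or 80.68°.
The larger angle is 80.68°.

80.7°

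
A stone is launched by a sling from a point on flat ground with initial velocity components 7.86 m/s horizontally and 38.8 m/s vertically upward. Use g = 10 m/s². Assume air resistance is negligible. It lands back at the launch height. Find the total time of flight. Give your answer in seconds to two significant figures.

7.8 s

Time of flight on level ground: T = 2 v_y0 / g = 2 × 38.80 / 10.0 = 7.760 s.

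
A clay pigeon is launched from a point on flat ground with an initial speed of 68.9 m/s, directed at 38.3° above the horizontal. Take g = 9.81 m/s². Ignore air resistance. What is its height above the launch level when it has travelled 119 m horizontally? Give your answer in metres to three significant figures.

70.2 m

Horizontal component vₓ = 68.90 cos 38.3° = 54.07 m/s; vertical v_y0 = 68.90 sin 38.3° = 42.70 m/s.
Time to reach x = 119 m: t = x/vₓ = 119/54.07 = 2.201 s.
Height: y = v_y0 t − ½ g t² = 42.70 × 2.201 − 4.905 × 2.201² = 93.98 − 23.76 = 70.22 m.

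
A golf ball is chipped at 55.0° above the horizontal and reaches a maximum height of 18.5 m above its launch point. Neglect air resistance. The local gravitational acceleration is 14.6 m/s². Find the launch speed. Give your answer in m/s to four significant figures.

28.37 m/s

At the peak v_y = 0, so v_y0 = √(2gH) = √(2 × 14.6 × 18.5) = 23.24 m/s.
v_y0 = v₀ sin θ ⇒ v₀ = 23.24 / sin 55.0° = 28.37 m/s.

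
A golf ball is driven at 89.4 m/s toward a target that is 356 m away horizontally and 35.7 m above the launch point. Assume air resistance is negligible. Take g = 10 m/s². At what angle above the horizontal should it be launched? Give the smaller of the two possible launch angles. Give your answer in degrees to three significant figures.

Trajectory: y = x tanθ − g x² (1 + tan²θ)/(2v₀²). With x = 356, y = 35.7, v₀ = 89.4, g = 10.0:
79.29 tan²θ − 356 tanθ + (115.0) = 0.
tanθ = [356 ± √(356² − 4 × 79.29 × (115.0))] / (2 × 79.29) = (356 ± 300.4) / 158.6, giving tanθ = 0.3503 or 4.140.
θ = 19.31° or 76.42°; the smaller is 19.31°.

19.3°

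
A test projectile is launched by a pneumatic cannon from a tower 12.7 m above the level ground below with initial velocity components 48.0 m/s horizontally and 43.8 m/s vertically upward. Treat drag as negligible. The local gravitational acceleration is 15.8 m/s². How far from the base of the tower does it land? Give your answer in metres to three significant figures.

279 m

With up positive and y = 0 at the ground: y(t) = 12.7 + (43.80) t − 7.900 t². Setting y = 0 and taking the positive root: t = [43.80 + √(43.80² + 2·15.8·12.7)] / 15.8 = (43.80 + 48.16) / 15.8 = 5.820 s.
Horizontal distance: R = vₓ t = 48.00 × 5.820 = 279.4 m.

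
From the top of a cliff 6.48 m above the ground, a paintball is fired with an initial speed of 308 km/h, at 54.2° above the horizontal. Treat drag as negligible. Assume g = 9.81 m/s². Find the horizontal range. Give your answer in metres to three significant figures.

Convert: 308 km/h = 308/3.6 = 85.56 m/s.
Components: vₓ = 85.56 cos 54.2° = 50.05 m/s, v_y0 = 85.56 sin 54.2° = 69.39 m/s.
Vertical motion (up positive, ground at y = 0): 4.905 t² − (69.39) t − 6.48 = 0, so t = (69.39 + √(69.39² + 2·9.81·6.48)) / 9.81 = (69.39 + 70.30) / 9.81 = 14.24 s.
Horizontal distance: R = vₓ t = 50.05 × 14.24 = 712.6 m.

713 m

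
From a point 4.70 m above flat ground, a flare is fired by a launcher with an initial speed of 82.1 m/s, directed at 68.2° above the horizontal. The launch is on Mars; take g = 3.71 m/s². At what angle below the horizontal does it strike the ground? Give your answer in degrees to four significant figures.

68.26°

Components: vₓ = 82.10 cos 68.2° = 30.49 m/s, v_y0 = 82.10 sin 68.2° = 76.23 m/s.
With up positive and y = 0 at the ground: y(t) = 4.70 + (76.23) t − 1.855 t². Setting y = 0 and taking the positive root: t = [76.23 + √(76.23² + 2·3.71·4.70)] / 3.71 = (76.23 + 76.46) / 3.71 = 41.16 s.
At impact: v_y = v_y0 − g t = −76.46 m/s; vₓ = 30.49 m/s.
Angle below horizontal: arctan(|v_y|/vₓ) = arctan(76.46/30.49) = 68.26°.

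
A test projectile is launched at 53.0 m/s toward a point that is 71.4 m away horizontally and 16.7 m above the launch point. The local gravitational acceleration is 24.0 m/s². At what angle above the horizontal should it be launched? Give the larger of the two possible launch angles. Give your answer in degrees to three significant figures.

69.0°

Trajectory: y = x tanθ − g x² (1 + tan²θ)/(2v₀²). With x = 71.4, y = 16.7, v₀ = 53.0, g = 24.0:
21.78 tan²θ − 71.4 tanθ + (38.48) = 0.
tanθ = [71.4 ± √(71.4² − 4 × 21.78 × (38.48))] / (2 × 21.78) = (71.4 ± 41.78) / 43.56, giving tanθ = 0.6799 or 2.599.
θ = 34.21° or 68.95°; the larger is 68.95°.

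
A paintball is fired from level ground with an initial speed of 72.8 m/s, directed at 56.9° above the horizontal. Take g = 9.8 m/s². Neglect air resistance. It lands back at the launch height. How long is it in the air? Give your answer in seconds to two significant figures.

12 s

Resolve: vₓ = 72.80 cos 56.9° = 39.76 m/s and v_y0 = 72.80 sin 56.9° = 60.99 m/s.
It returns to y = 0 when t = 2 v_y0 / g = 2(60.99)/9.80 = 12.45 s.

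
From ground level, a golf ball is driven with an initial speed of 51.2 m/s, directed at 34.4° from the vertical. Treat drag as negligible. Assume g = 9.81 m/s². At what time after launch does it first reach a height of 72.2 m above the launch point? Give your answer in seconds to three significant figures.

Horizontal component vₓ = 51.20 sin 34.4° = 28.93 m/s; vertical v_y0 = 51.20 cos 34.4° = 42.25 m/s.
Height y(t) = 42.25 t − 4.905 t² = 72.2 gives 4.905 t² − 42.25 t + 72.2 = 0.
Quadratic formula: t = (42.25 ± √368.14) / 9.81 = (42.25 ± 19.19) / 9.81 → t = 2.351 s or 6.262 s.
The first (ascending) time is 2.351 s.

2.35 s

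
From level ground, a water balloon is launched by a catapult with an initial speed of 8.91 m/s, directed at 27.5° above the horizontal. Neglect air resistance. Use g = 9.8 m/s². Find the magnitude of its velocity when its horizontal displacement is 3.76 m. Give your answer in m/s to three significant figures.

7.92 m/s

Resolve: vₓ = 8.910 cos 27.5° = 7.903 m/s and v_y0 = 8.910 sin 27.5° = 4.114 m/s.
At x = 3.76 m, t = x/vₓ = 3.76/7.903 = 0.4758 s.
Vertical velocity there: v_y = v_y0 − g t = 4.114 − 9.80 × 0.4758 = −0.5482 m/s.
Speed: √(vₓ² + v_y²) = √(7.903² + 0.5482²) = 7.922 m/s.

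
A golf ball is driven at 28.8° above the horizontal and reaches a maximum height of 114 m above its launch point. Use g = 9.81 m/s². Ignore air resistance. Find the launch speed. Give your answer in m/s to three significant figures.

At the peak v_y = 0, so v_y0 = √(2gH) = √(2 × 9.81 × 114) = 47.29 m/s.
v_y0 = v₀ sin θ ⇒ v₀ = 47.29 / sin 28.8° = 98.17 m/s.

98.2 m/s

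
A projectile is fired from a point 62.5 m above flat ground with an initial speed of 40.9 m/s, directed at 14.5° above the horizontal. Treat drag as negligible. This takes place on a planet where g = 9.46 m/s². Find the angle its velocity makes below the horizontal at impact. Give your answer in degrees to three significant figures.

Resolve: vₓ = 40.90 cos 14.5° = 39.60 m/s and v_y0 = 40.90 sin 14.5° = 10.24 m/s.
With up positive and y = 0 at the ground: y(t) = 62.5 + (10.24) t − 4.730 t². Setting y = 0 and taking the positive root: t = [10.24 + √(10.24² + 2·9.46·62.5)] / 9.46 = (10.24 + 35.88) / 9.46 = 4.875 s.
At impact: v_y = v_y0 − g t = −35.88 m/s; vₓ = 39.60 m/s.
Angle below horizontal: arctan(|v_y|/vₓ) = arctan(35.88/39.60) = 42.18°.

42.2°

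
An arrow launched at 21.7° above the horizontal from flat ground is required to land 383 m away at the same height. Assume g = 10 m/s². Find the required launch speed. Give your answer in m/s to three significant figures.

Level-ground range: R = v₀² sin(2θ)/g, so v₀ = √(gR / sin 2θ).
v₀ = √(10.0 × 383 / sin 43.40°) = √(3830 / 0.6871) = √5574.3 = 74.66 m/s.

74.7 m/s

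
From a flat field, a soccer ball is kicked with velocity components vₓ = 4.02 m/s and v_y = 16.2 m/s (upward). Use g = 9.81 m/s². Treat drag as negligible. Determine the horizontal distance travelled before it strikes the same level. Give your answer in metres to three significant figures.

Time aloft: T = 2 v_y0 / g = 2 × 16.20 / 9.81 = 3.303 s.
Horizontal distance R = vₓ T = 4.020 × 3.303 = 13.28 m.

13.3 m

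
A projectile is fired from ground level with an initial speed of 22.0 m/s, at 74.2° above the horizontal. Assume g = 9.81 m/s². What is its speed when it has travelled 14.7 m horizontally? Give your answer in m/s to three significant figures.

Components: vₓ = 22.00 cos 74.2° = 5.990 m/s, v_y0 = 22.00 sin 74.2° = 21.17 m/s.
At x = 14.7 m, t = x/vₓ = 14.7/5.990 = 2.454 s.
Vertical velocity there: v_y = v_y0 − g t = 21.17 − 9.81 × 2.454 = −2.905 m/s.
Speed: √(vₓ² + v_y²) = √(5.990² + 2.905²) = 6.657 m/s.

6.66 m/s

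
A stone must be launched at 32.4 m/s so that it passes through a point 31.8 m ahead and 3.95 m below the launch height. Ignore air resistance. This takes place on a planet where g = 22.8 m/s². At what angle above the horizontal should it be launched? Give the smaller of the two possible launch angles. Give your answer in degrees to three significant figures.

13.6°

Trajectory: y = x tanθ − g x² (1 + tan²θ)/(2v₀²). With x = 31.8, y = −3.95, v₀ = 32.4, g = 22.8:
10.98 tan²θ − 31.8 tanθ + (7.032) = 0.
tanθ = [31.8 ± √(31.8² − 4 × 10.98 × (7.032))] / (2 × 10.98) = (31.8 ± 26.50) / 21.96, giving tanθ = 0.2412 or 2.655.
θ = 13.56° or 69.36°; the smaller is 13.56°.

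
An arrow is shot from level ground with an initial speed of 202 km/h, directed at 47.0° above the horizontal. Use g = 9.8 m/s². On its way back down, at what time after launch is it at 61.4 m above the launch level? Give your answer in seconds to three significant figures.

6.42 s

Convert: 202 km/h = 202/3.6 = 56.11 m/s.
vₓ = 56.11 cos 47.0° = 38.27 m/s; v_y0 = 56.11 sin 47.0° = 41.04 m/s.
Height y(t) = 41.04 t − 4.900 t² = 61.4 gives 4.900 t² − 41.04 t + 61.4 = 0.
Quadratic formula: t = (41.04 ± √480.60) / 9.80 = (41.04 ± 21.92) / 9.80 → t = 1.950 s or 6.424 s.
The descending-branch root is 6.424 s.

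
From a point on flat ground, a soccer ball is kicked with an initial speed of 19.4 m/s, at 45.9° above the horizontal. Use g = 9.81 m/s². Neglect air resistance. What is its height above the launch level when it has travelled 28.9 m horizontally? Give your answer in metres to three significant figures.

7.35 m

Horizontal component vₓ = 19.40 cos 45.9° = 13.50 m/s; vertical v_y0 = 19.40 sin 45.9° = 13.93 m/s.
At x = 28.9 m, t = x/vₓ = 28.9/13.50 = 2.141 s.
Height: y = v_y0 t − ½ g t² = 13.93 × 2.141 − 4.905 × 2.141² = 29.82 − 22.48 = 7.346 m.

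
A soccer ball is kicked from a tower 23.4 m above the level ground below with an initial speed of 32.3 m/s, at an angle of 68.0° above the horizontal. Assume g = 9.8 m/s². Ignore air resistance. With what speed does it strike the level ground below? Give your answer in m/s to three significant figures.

38.8 m/s

Horizontal component vₓ = 32.30 cos 68.0° = 12.10 m/s; vertical v_y0 = 32.30 sin 68.0° = 29.95 m/s.
With up positive and y = 0 at the ground: y(t) = 23.4 + (29.95) t − 4.900 t². Setting y = 0 and taking the positive root: t = [29.95 + √(29.95² + 2·9.80·23.4)] / 9.80 = (29.95 + 36.82) / 9.80 = 6.813 s.
Vertical velocity at impact: v_y = v_y0 − g t = 29.95 − 9.80 × 6.813 = −36.82 m/s.
Speed: |v| = √(vₓ² + v_y²) = √(12.10² + 36.82²) = 38.75 m/s.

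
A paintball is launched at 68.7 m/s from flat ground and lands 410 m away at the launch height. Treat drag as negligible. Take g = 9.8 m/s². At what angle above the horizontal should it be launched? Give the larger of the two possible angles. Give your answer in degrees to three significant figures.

60.8°

Level-ground range R = v₀² sin(2θ)/g ⇒ sin(2θ) = gR/v₀² = 9.80 × 410 / 68.7² = 0.8513.
2θ = 58.36° or 180° − 58.36° = 121.6°, so θ = 29.18° or 60.82°.
The larger angle is 60.82°.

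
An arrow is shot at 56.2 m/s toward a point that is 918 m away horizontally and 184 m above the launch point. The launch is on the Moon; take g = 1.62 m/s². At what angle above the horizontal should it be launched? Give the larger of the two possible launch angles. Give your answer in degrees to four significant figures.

Trajectory: y = x tanθ − g x² (1 + tan²θ)/(2v₀²). With x = 918, y = 184, v₀ = 56.2, g = 1.62:
216.1 tan²θ − 918 tanθ + (400.1) = 0.
tanθ = [918 ± √(918² − 4 × 216.1 × (400.1))] / (2 × 216.1) = (918 ± 704.9) / 432.2, giving tanθ = 0.4931 or 3.755.
θ = 26.25° or 75.09°; the larger is 75.09°.

75.09°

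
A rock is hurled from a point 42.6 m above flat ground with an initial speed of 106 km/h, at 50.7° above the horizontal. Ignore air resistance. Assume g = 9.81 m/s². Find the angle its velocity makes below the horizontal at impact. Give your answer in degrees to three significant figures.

Convert: 106 km/h = 106/3.6 = 29.44 m/s.
vₓ = 29.44 cos 50.7° = 18.65 m/s; v_y0 = 29.44 sin 50.7° = 22.79 m/s.
With up positive and y = 0 at the ground: y(t) = 42.6 + (22.79) t − 4.905 t². Setting y = 0 and taking the positive root: t = [22.79 + √(22.79² + 2·9.81·42.6)] / 9.81 = (22.79 + 36.81) / 9.81 = 6.075 s.
At impact: v_y = v_y0 − g t = −36.81 m/s; vₓ = 18.65 m/s.
Angle below horizontal: arctan(|v_y|/vₓ) = arctan(36.81/18.65) = 63.13°.

63.1°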